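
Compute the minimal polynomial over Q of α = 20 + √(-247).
m_α(x) = x^2 - 40x + 647

From α - 20 = √(-247), squaring gives (α - 20)^2 = -247, i.e. α^2 - 40α + 400 = -247, so α^2 - 40α + 647 = 0. The discriminant of x^2 - 40x + 647 is (-40)^2 - 4·(647) = 1600 - 2588 = -988, and 4·(-247) is not a perfect square in Q since -247 is squarefree and ≠ 1. Hence x^2 - 40x + 647 is irreducible over Q and is the minimal polynomial of α.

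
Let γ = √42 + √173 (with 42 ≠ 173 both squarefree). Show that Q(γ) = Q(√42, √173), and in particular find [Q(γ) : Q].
[Q(γ) : Q] = 4 (equivalently, Q(γ) = Q(√42, √173))

Obviously Q(γ) ⊆ Q(√42, √173), and [Q(√42, √173):Q] = 4 (since 42, 173 are distinct squarefree integers > 1 with 7266 not a perfect square). To show equality we compute the minimal polynomial of γ. From γ = √42 + √173: γ^2 = 42 + 2√(7266) + 173 = 215 + 2√(7266), so γ^2 - 215 = 2√(7266); squaring, (γ^2 - 215)^2 = 4·7266, i.e. γ^4 - 430γ^2 + 46225 - 29064 = 0, i.e. γ^4 - 430γ^2 + 17161 = 0. So γ is a root of x^4 - 430x^2 + 17161. This polynomial is irreducible over Q: it has no rational root (each ±√42 ± √173 is irrational), and any factorization into two quadratics over Q would force √(7266) ∈ Q (pairing opposite roots) or √42, √173 ∈ Q (other pairings), all impossible. Hence [Q(γ):Q] = 4 = [Q(√42, √173):Q], so Q(γ) = Q(√42, √173).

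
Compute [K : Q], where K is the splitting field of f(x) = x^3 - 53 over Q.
[K : Q] = 6

The roots of x^3 - 53 are ∛53, ω∛53, ω^2∛53 where ω = e^(2πi/3) is a primitive cube root of unity, so K = Q(∛53, ω). Now [Q(∛53):Q] = 3 (since 53 is not a perfect cube, x^3 - 53 is irreducible) and [Q(ω):Q] = 2. Both 2 and 3 divide [K:Q], and [K:Q] ≤ 3·2 = 6, so [K:Q] = 6. (Equivalently: Q(∛53) ⊂ R but ω ∉ R, so [K : Q(∛53)] = 2.)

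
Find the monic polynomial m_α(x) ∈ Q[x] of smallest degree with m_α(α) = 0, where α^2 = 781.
m_α(x) = x^2 - 781

α satisfies α^2 - 781 = 0, so x^2 - 781 annihilates α. Since d = 781 is squarefree and ≠ 1, it is not a perfect square in Q, so x^2 - 781 has no rational root and is therefore irreducible over Q (a degree-2 polynomial over a field is irreducible iff it has no root). Hence m_α(x) = x^2 - 781.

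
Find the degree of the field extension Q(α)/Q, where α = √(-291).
[Q(α):Q] = 2

[Q(α):Q] equals the degree of the minimal polynomial of α. Here α^2 = -291 and x^2 + 291 is irreducible (d = -291 is squarefree, ≠ 1, hence not a square), so deg(m_α) = 2. Thus [Q(α):Q] = 2.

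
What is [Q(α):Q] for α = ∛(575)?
[Q(α):Q] = 3

The minimal polynomial of α is x^3 - 575, irreducible over Q since 575 is not a perfect cube (so x^3 - 575 has no rational root). Hence [Q(α):Q] = deg(m_α) = 3.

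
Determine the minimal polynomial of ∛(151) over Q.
m_α(x) = x^3 - 151

α satisfies α^3 = 151, so x^3 - 151 annihilates α. By the rational root test, a rational root p/q (in lowest terms) of x^3 - 151 would satisfy p^3 = 151 q^3, forcing q = 1 and p^3 = 151; but 151 is not a perfect cube, contradiction. A monic cubic over Q with no rational root is irreducible (any nontrivial factorization would include a linear factor). Hence x^3 - 151 is the minimal polynomial of α, and in particular [Q(α):Q] = 3.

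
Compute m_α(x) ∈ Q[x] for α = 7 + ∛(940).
m_α(x) = x^3 - 21x^2 + 147x - 1283

Set β = α - 7 = ∛(940), so β^3 = 940. Then (α - 7)^3 - 940 = 0, i.e. α is a root of g(x) = (x - 7)^3 - 940 = x^3 - 21x^2 + 147x - 1283. Since g(x) = h(x - 7) where h(x) = x^3 - 940, and h is irreducible over Q (because 940 is not a perfect cube, so h has no rational root, and a monic cubic with no rational root is irreducible), g is also irreducible (irreducibility is preserved under the substitution x → x - 7). Hence m_α(x) = x^3 - 21x^2 + 147x - 1283.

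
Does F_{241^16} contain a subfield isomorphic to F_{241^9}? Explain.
No: F_{241^9} is not a subfield of F_{241^16}

F_{p^m} embeds in F_{p^n} iff m | n. Here 9 ∤ 16 (since 16 = 1·9 + 7 with remainder 7 ≠ 0), so F_{241^9} is not a subfield of F_{241^16}. Equivalently: if it were, the tower law would give 9 = [F_{241^9}:F_241] dividing [F_{241^16}:F_241] = 16, contradiction.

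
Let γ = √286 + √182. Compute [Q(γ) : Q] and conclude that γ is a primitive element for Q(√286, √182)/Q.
[Q(γ) : Q] = 4 (equivalently, Q(γ) = Q(√286, √182))

Obviously Q(γ) ⊆ Q(√286, √182), and [Q(√286, √182):Q] = 4 (since 286, 182 are distinct squarefree integers > 1 with 52052 not a perfect square). To show equality we compute the minimal polynomial of γ. From γ = √286 + √182: γ^2 = 286 + 2√(52052) + 182 = 468 + 2√(52052), so γ^2 - 468 = 2√(52052); squaring, (γ^2 - 468)^2 = 4·52052, i.e. γ^4 - 936γ^2 + 219024 - 208208 = 0, i.e. γ^4 - 936γ^2 + 10816 = 0. So γ is a root of x^4 - 936x^2 + 10816. This polynomial is irreducible over Q: it has no rational root (each ±√286 ± √182 is irrational), and any factorization into two quadratics over Q would force √(52052) ∈ Q (pairing opposite roots) or √286, √182 ∈ Q (other pairings), all impossible. Hence [Q(γ):Q] = 4 = [Q(√286, √182):Q], so Q(γ) = Q(√286, √182).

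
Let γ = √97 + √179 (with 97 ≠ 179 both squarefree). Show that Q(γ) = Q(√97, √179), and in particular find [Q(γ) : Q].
[Q(γ) : Q] = 4 (equivalently, Q(γ) = Q(√97, √179))

Obviously Q(γ) ⊆ Q(√97, √179), and [Q(√97, √179):Q] = 4 (since 97, 179 are distinct squarefree integers > 1 with 17363 not a perfect square). To show equality we compute the minimal polynomial of γ. From γ = √97 + √179: γ^2 = 97 + 2√(17363) + 179 = 276 + 2√(17363), so γ^2 - 276 = 2√(17363); squaring, (γ^2 - 276)^2 = 4·17363, i.e. γ^4 - 552γ^2 + 76176 - 69452 = 0, i.e. γ^4 - 552γ^2 + 6724 = 0. So γ is a root of x^4 - 552x^2 + 6724. This polynomial is irreducible over Q: it has no rational root (each ±√97 ± √179 is irrational), and any factorization into two quadratics over Q would force √(17363) ∈ Q (pairing opposite roots) or √97, √179 ∈ Q (other pairings), all impossible. Hence [Q(γ):Q] = 4 = [Q(√97, √179):Q], so Q(γ) = Q(√97, √179).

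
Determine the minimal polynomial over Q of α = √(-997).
m_α(x) = x^2 + 997

α satisfies α^2 + 997 = 0, so x^2 + 997 annihilates α. Since d = -997 is squarefree and ≠ 1, it is not a perfect square in Q, so x^2 + 997 has no rational root and is therefore irreducible over Q (a degree-2 polynomial over a field is irreducible iff it has no root). Hence m_α(x) = x^2 + 997.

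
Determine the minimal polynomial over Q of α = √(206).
m_α(x) = x^2 - 206

α satisfies α^2 - 206 = 0, so x^2 - 206 annihilates α. Since d = 206 is squarefree and ≠ 1, it is not a perfect square in Q, so x^2 - 206 has no rational root and is therefore irreducible over Q (a degree-2 polynomial over a field is irreducible iff it has no root). Hence m_α(x) = x^2 - 206.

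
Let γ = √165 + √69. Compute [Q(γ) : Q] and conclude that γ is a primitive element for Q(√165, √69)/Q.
[Q(γ) : Q] = 4 (equivalently, Q(γ) = Q(√165, √69))

Obviously Q(γ) ⊆ Q(√165, √69), and [Q(√165, √69):Q] = 4 (since 165, 69 are distinct squarefree integers > 1 with 11385 not a perfect square). To show equality we compute the minimal polynomial of γ. From γ = √165 + √69: γ^2 = 165 + 2√(11385) + 69 = 234 + 2√(11385), so γ^2 - 234 = 2√(11385); squaring, (γ^2 - 234)^2 = 4·11385, i.e. γ^4 - 468γ^2 + 54756 - 45540 = 0, i.e. γ^4 - 468γ^2 + 9216 = 0. So γ is a root of x^4 - 468x^2 + 9216. This polynomial is irreducible over Q: it has no rational root (each ±√165 ± √69 is irrational), and any factorization into two quadratics over Q would force √(11385) ∈ Q (pairing opposite roots) or √165, √69 ∈ Q (other pairings), all impossible. Hence [Q(γ):Q] = 4 = [Q(√165, √69):Q], so Q(γ) = Q(√165, √69).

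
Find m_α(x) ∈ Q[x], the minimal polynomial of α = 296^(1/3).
m_α(x) = x^3 - 296

α satisfies α^3 = 296, so x^3 - 296 annihilates α. By the rational root test, a rational root p/q (in lowest terms) of x^3 - 296 would satisfy p^3 = 296 q^3, forcing q = 1 and p^3 = 296; but 296 is not a perfect cube, contradiction. A monic cubic over Q with no rational root is irreducible (any nontrivial factorization would include a linear factor). Hence x^3 - 296 is the minimal polynomial of α, and in particular [Q(α):Q] = 3.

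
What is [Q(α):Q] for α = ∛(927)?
[Q(α):Q] = 3

The minimal polynomial of α is x^3 - 927, irreducible over Q since 927 is not a perfect cube (so x^3 - 927 has no rational root). Hence [Q(α):Q] = deg(m_α) = 3.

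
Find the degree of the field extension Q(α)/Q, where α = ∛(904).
[Q(α):Q] = 3

The minimal polynomial of α is x^3 - 904, irreducible over Q since 904 is not a perfect cube (so x^3 - 904 has no rational root). Hence [Q(α):Q] = deg(m_α) = 3.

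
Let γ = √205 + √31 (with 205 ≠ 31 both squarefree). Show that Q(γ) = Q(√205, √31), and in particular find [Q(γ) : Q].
[Q(γ) : Q] = 4 (equivalently, Q(γ) = Q(√205, √31))

Obviously Q(γ) ⊆ Q(√205, √31), and [Q(√205, √31):Q] = 4 (since 205, 31 are distinct squarefree integers > 1 with 6355 not a perfect square). To show equality we compute the minimal polynomial of γ. From γ = √205 + √31: γ^2 = 205 + 2√(6355) + 31 = 236 + 2√(6355), so γ^2 - 236 = 2√(6355); squaring, (γ^2 - 236)^2 = 4·6355, i.e. γ^4 - 472γ^2 + 55696 - 25420 = 0, i.e. γ^4 - 472γ^2 + 30276 = 0. So γ is a root of x^4 - 472x^2 + 30276. This polynomial is irreducible over Q: it has no rational root (each ±√205 ± √31 is irrational), and any factorization into two quadratics over Q would force √(6355) ∈ Q (pairing opposite roots) or √205, √31 ∈ Q (other pairings), all impossible. Hence [Q(γ):Q] = 4 = [Q(√205, √31):Q], so Q(γ) = Q(√205, √31).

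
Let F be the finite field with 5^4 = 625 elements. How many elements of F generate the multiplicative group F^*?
There are φ(624) = 192 primitive elements

F_q^* is cyclic of order q - 1 = 624. A cyclic group of order m has exactly φ(m) generators. Here m = 624 = 2^4 · 3 · 13, so the number of primitive elements is φ(624) = 192.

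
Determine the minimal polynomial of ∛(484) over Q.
m_α(x) = x^3 - 484

α satisfies α^3 = 484, so x^3 - 484 annihilates α. By the rational root test, a rational root p/q (in lowest terms) of x^3 - 484 would satisfy p^3 = 484 q^3, forcing q = 1 and p^3 = 484; but 484 is not a perfect cube, contradiction. A monic cubic over Q with no rational root is irreducible (any nontrivial factorization would include a linear factor). Hence x^3 - 484 is the minimal polynomial of α, and in particular [Q(α):Q] = 3.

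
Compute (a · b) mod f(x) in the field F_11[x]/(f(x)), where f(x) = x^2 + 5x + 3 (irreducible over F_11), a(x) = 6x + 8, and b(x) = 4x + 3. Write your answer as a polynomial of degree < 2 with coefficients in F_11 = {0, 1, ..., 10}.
a · b ≡ 7x + 7 (mod f(x))

Multiply in F_11[x]: a(x)·b(x) = (6x + 8)·(4x + 3) = 2x^2 + 6x + 2. This has degree ≥ 2, so divide by f(x) over F_11: 2x^2 + 6x + 2 = (2)·(x^2 + 5x + 3) + (7x + 7). Hence a·b ≡ 7x + 7 (mod f). (F_11[x]/(f) is a field with 11^2 = 121 elements since f is irreducible of degree 2.)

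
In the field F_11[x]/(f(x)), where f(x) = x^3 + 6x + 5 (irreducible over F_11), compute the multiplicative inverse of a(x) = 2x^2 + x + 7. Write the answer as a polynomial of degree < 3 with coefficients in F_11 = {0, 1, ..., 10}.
a(x)^(-1) ≡ 4x + 9 (mod f(x))

Since f is irreducible over F_11, F_11[x]/(f) is a field and a(x) ≠ 0 has an inverse. Apply the extended Euclidean algorithm to f(x) and a(x) in F_11[x]: f(x) = (6x + 8)·a(x) + (4). The last nonzero remainder is the constant 4 = gcd(f, a) in F_11. Back-substituting through the division chain expresses 4 = s(x)·a(x) + t(x)·f(x) with s(x) ≡ 5x + 3 (mod f), so (5x + 3)·a(x) ≡ 4 (mod f). Multiplying by 4^(-1) ≡ 3 in F_11 gives a(x)^(-1) ≡ 3·(5x + 3) ≡ 4x + 9 (mod f). Check: (2x^2 + x + 7)·(4x + 9) = 8x^3 + 4x + 8 ≡ 1 (mod x^3 + 6x + 5).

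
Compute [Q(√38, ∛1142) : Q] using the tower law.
[Q(√38, ∛1142) : Q] = 6

Let L = Q(√38, ∛1142). Since Q(√38) ⊂ L and [Q(√38):Q] = 2, the tower law gives 2 | [L:Q]. Likewise Q(∛1142) ⊂ L with [Q(∛1142):Q] = 3 (because 1142 is not a perfect cube), so 3 | [L:Q]. As gcd(2,3) = 1, [L:Q] is divisible by 6. Conversely L is generated over Q by √38 and ∛1142, so [L:Q] ≤ 2·3 = 6. Therefore [Q(√38, ∛1142) : Q] = 6.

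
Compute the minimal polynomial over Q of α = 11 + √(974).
m_α(x) = x^2 - 22x - 853

From α - 11 = √(974), squaring gives (α - 11)^2 = 974, i.e. α^2 - 22α + 121 = 974, so α^2 - 22α - 853 = 0. The discriminant of x^2 - 22x - 853 is (-22)^2 - 4·(-853) = 484 + 3412 = 3896, and 4·(974) is not a perfect square in Q since 974 is squarefree and ≠ 1. Hence x^2 - 22x - 853 is irreducible over Q and is the minimal polynomial of α.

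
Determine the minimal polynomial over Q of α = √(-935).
m_α(x) = x^2 + 935

α satisfies α^2 + 935 = 0, so x^2 + 935 annihilates α. Since d = -935 is squarefree and ≠ 1, it is not a perfect square in Q, so x^2 + 935 has no rational root and is therefore irreducible over Q (a degree-2 polynomial over a field is irreducible iff it has no root). Hence m_α(x) = x^2 + 935.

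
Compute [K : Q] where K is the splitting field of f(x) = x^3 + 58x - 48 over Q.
[K : Q] = 6

By the rational root test, any rational root of the monic integer polynomial f(x) = x^3 + 58x - 48 must be an integer dividing the constant term -48, i.e. one of ±{1, 2, 3, 4, 6, 8, 12, 16, 24, 48}. Evaluating: f(1) = 11, f(-1) = -107, f(2) = 76, f(-2) = -172, f(3) = 153, f(-3) = -249, f(4) = 248, f(-4) = -344, f(6) = 516, f(-6) = -612, f(8) = 928, f(-8) = -1024, f(12) = 2376, f(-12) = -2472, f(16) = 4976, f(-16) = -5072, f(24) = 15168, f(-24) = -15264, f(48) = 113328, f(-48) = -113424; none is 0, so f has no rational root and is therefore irreducible over Q (a cubic with no linear factor over a field is irreducible). For an irreducible cubic, the Galois group is A_3 or S_3 according as the discriminant disc(f) = -4a^3 - 27b^2 = -4·(58)^3 - 27·(-48)^2 = -842656 is or is not a square in Q. Here disc(f) = -842656 is not a perfect square in Q, so the Galois group of f over Q is not contained in A_3 and must be all of S_3. The splitting field has degree |S_3| = 6 over Q, so [K : Q] = 6.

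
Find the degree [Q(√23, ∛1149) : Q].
[Q(√23, ∛1149) : Q] = 6

Let L = Q(√23, ∛1149). Since Q(√23) ⊂ L and [Q(√23):Q] = 2, the tower law gives 2 | [L:Q]. Likewise Q(∛1149) ⊂ L with [Q(∛1149):Q] = 3 (because 1149 is not a perfect cube), so 3 | [L:Q]. As gcd(2,3) = 1, [L:Q] is divisible by 6. Conversely L is generated over Q by √23 and ∛1149, so [L:Q] ≤ 2·3 = 6. Therefore [Q(√23, ∛1149) : Q] = 6.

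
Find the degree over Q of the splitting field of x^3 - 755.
[K : Q] = 6

The roots of x^3 - 755 are ∛755, ω∛755, ω^2∛755 where ω = e^(2πi/3) is a primitive cube root of unity, so K = Q(∛755, ω). Now [Q(∛755):Q] = 3 (since 755 is not a perfect cube, x^3 - 755 is irreducible) and [Q(ω):Q] = 2. Both 2 and 3 divide [K:Q], and [K:Q] ≤ 3·2 = 6, so [K:Q] = 6. (Equivalently: Q(∛755) ⊂ R but ω ∉ R, so [K : Q(∛755)] = 2.)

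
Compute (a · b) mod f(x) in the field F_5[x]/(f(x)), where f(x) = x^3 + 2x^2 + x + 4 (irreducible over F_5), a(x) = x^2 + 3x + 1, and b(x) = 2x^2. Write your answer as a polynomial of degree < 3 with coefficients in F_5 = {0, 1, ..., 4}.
a · b ≡ x^2 + 2 (mod f(x))

Multiply in F_5[x]: a(x)·b(x) = (x^2 + 3x + 1)·(2x^2) = 2x^4 + x^3 + 2x^2. This has degree ≥ 3, so divide by f(x) over F_5: 2x^4 + x^3 + 2x^2 = (2x + 2)·(x^3 + 2x^2 + x + 4) + (x^2 + 2). Hence a·b ≡ x^2 + 2 (mod f). (F_5[x]/(f) is a field with 5^3 = 125 elements since f is irreducible of degree 3.)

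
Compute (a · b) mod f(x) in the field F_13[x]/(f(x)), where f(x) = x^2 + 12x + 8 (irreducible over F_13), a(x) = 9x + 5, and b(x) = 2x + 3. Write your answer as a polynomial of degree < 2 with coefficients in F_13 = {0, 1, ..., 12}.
a · b ≡ 3x + 1 (mod f(x))

Multiply in F_13[x]: a(x)·b(x) = (9x + 5)·(2x + 3) = 5x^2 + 11x + 2. This has degree ≥ 2, so divide by f(x) over F_13: 5x^2 + 11x + 2 = (5)·(x^2 + 12x + 8) + (3x + 1). Hence a·b ≡ 3x + 1 (mod f). (F_13[x]/(f) is a field with 13^2 = 169 elements since f is irreducible of degree 2.)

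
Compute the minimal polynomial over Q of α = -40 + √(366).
m_α(x) = x^2 + 80x + 1234

From α + 40 = √(366), squaring gives (α + 40)^2 = 366, i.e. α^2 + 80α + 1600 = 366, so α^2 + 80α + 1234 = 0. The discriminant of x^2 + 80x + 1234 is (80)^2 - 4·(1234) = 6400 - 4936 = 1464, and 4·(366) is not a perfect square in Q since 366 is squarefree and ≠ 1. Hence x^2 + 80x + 1234 is irreducible over Q and is the minimal polynomial of α.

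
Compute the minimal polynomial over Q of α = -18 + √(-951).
m_α(x) = x^2 + 36x + 1275

From α + 18 = √(-951), squaring gives (α + 18)^2 = -951, i.e. α^2 + 36α + 324 = -951, so α^2 + 36α + 1275 = 0. The discriminant of x^2 + 36x + 1275 is (36)^2 - 4·(1275) = 1296 - 5100 = -3804, and 4·(-951) is not a perfect square in Q since -951 is squarefree and ≠ 1. Hence x^2 + 36x + 1275 is irreducible over Q and is the minimal polynomial of α.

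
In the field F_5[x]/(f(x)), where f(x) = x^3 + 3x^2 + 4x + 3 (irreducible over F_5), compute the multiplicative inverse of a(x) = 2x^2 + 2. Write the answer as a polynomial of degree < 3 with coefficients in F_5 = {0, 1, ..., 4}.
a(x)^(-1) ≡ x^2 + 3x + 3 (mod f(x))

Since f is irreducible over F_5, F_5[x]/(f) is a field and a(x) ≠ 0 has an inverse. Apply the extended Euclidean algorithm to f(x) and a(x) in F_5[x]: f(x) = (3x + 4)·a(x) + (3x);  a(x) = (4x)·(3x) + (2). The last nonzero remainder is the constant 2 = gcd(f, a) in F_5. Back-substituting through the division chain expresses 2 = s(x)·a(x) + t(x)·f(x) with s(x) ≡ 2x^2 + x + 1 (mod f), so (2x^2 + x + 1)·a(x) ≡ 2 (mod f). Multiplying by 2^(-1) ≡ 3 in F_5 gives a(x)^(-1) ≡ 3·(2x^2 + x + 1) ≡ x^2 + 3x + 3 (mod f). Check: (2x^2 + 2)·(x^2 + 3x + 3) = 2x^4 + x^3 + 3x^2 + x + 1 ≡ 1 (mod x^3 + 3x^2 + 4x + 3).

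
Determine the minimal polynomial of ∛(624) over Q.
m_α(x) = x^3 - 624

α satisfies α^3 = 624, so x^3 - 624 annihilates α. By the rational root test, a rational root p/q (in lowest terms) of x^3 - 624 would satisfy p^3 = 624 q^3, forcing q = 1 and p^3 = 624; but 624 is not a perfect cube, contradiction. A monic cubic over Q with no rational root is irreducible (any nontrivial factorization would include a linear factor). Hence x^3 - 624 is the minimal polynomial of α, and in particular [Q(α):Q] = 3.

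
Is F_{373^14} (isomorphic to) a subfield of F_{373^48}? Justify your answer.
No: F_{373^14} is not a subfield of F_{373^48}

F_{p^m} embeds in F_{p^n} iff m | n. Here 14 ∤ 48 (since 48 = 3·14 + 6 with remainder 6 ≠ 0), so F_{373^14} is not a subfield of F_{373^48}. Equivalently: if it were, the tower law would give 14 = [F_{373^14}:F_373] dividing [F_{373^48}:F_373] = 48, contradiction.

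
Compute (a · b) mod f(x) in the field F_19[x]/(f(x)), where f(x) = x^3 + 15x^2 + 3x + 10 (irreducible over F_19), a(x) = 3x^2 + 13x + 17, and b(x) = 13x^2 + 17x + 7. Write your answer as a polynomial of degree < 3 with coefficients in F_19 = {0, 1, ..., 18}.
a · b ≡ 7x^2 + 2x + 7 (mod f(x))

Multiply in F_19[x]: a(x)·b(x) = (3x^2 + 13x + 17)·(13x^2 + 17x + 7) = x^4 + 11x^3 + 7x^2 + 5. This has degree ≥ 3, so divide by f(x) over F_19: x^4 + 11x^3 + 7x^2 + 5 = (x + 15)·(x^3 + 15x^2 + 3x + 10) + (7x^2 + 2x + 7). Hence a·b ≡ 7x^2 + 2x + 7 (mod f). (F_19[x]/(f) is a field with 19^3 = 6859 elements since f is irreducible of degree 3.)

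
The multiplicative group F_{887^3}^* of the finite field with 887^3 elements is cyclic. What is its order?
|F_{887^3}^*| = 697864102

F_{887^3} has 887^3 = 697864103 elements; its multiplicative group consists of all nonzero elements, so |F_{887^3}^*| = 697864103 - 1 = 697864102. (It is cyclic since any finite subgroup of the multiplicative group of a field is cyclic.)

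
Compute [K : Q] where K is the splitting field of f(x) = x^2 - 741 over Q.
[K : Q] = 2

f(x) = x^2 - 741 factors as (x - √741)(x + √741). The splitting field is K = Q(√741). Since 741 is squarefree and > 1, it is not a perfect square, so x^2 - 741 is irreducible over Q and [Q(√741) : Q] = 2. Hence [K : Q] = 2.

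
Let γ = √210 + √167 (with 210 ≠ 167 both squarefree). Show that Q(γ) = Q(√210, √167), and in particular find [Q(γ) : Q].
[Q(γ) : Q] = 4 (equivalently, Q(γ) = Q(√210, √167))

Obviously Q(γ) ⊆ Q(√210, √167), and [Q(√210, √167):Q] = 4 (since 210, 167 are distinct squarefree integers > 1 with 35070 not a perfect square). To show equality we compute the minimal polynomial of γ. From γ = √210 + √167: γ^2 = 210 + 2√(35070) + 167 = 377 + 2√(35070), so γ^2 - 377 = 2√(35070); squaring, (γ^2 - 377)^2 = 4·35070, i.e. γ^4 - 754γ^2 + 142129 - 140280 = 0, i.e. γ^4 - 754γ^2 + 1849 = 0. So γ is a root of x^4 - 754x^2 + 1849. This polynomial is irreducible over Q: it has no rational root (each ±√210 ± √167 is irrational), and any factorization into two quadratics over Q would force √(35070) ∈ Q (pairing opposite roots) or √210, √167 ∈ Q (other pairings), all impossible. Hence [Q(γ):Q] = 4 = [Q(√210, √167):Q], so Q(γ) = Q(√210, √167).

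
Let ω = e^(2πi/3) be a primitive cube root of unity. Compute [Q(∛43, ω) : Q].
[Q(∛43, ω) : Q] = 6

[Q(∛43):Q] = 3 (min poly x^3 - 43, irreducible since 43 is not a perfect cube). [Q(ω):Q] = 2 (min poly x^2 + x + 1). Since Q(∛43) ⊂ R and ω ∉ R, we have ω ∉ Q(∛43), so x^2 + x + 1 remains irreducible over Q(∛43) and [Q(∛43, ω) : Q(∛43)] = 2. By the tower law, [Q(∛43, ω) : Q] = 3 · 2 = 6. (In fact Q(∛43, ω) is the splitting field of x^3 - 43 over Q.)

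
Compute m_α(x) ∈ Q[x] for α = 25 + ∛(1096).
m_α(x) = x^3 - 75x^2 + 1875x - 16721

Set β = α - 25 = ∛(1096), so β^3 = 1096. Then (α - 25)^3 - 1096 = 0, i.e. α is a root of g(x) = (x - 25)^3 - 1096 = x^3 - 75x^2 + 1875x - 16721. Since g(x) = h(x - 25) where h(x) = x^3 - 1096, and h is irreducible over Q (because 1096 is not a perfect cube, so h has no rational root, and a monic cubic with no rational root is irreducible), g is also irreducible (irreducibility is preserved under the substitution x → x - 25). Hence m_α(x) = x^3 - 75x^2 + 1875x - 16721.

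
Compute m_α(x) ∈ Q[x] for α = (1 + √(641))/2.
m_α(x) = x^2 - x - 160

From 2α - 1 = √(641), squaring gives (2α - 1)^2 = 641, i.e. 4α^2 - 4α + 1 = 641, so α^2 - α + (1 - 641)/4 = 0. Since 641 ≡ 1 (mod 4), (1 - 641)/4 = -160 ∈ Z. The polynomial x^2 - x - 160 has discriminant 1 - 4·(-160) = 641, which is not a perfect square in Q (d = 641 is squarefree and ≠ 1), so x^2 - x - 160 is irreducible over Q. It is the minimal polynomial of α.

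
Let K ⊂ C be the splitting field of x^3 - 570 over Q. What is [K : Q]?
[K : Q] = 6

The roots of x^3 - 570 are ∛570, ω∛570, ω^2∛570 where ω = e^(2πi/3) is a primitive cube root of unity, so K = Q(∛570, ω). Now [Q(∛570):Q] = 3 (since 570 is not a perfect cube, x^3 - 570 is irreducible) and [Q(ω):Q] = 2. Both 2 and 3 divide [K:Q], and [K:Q] ≤ 3·2 = 6, so [K:Q] = 6. (Equivalently: Q(∛570) ⊂ R but ω ∉ R, so [K : Q(∛570)] = 2.)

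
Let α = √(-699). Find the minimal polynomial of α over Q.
m_α(x) = x^2 + 699

α satisfies α^2 + 699 = 0, so x^2 + 699 annihilates α. Since d = -699 is squarefree and ≠ 1, it is not a perfect square in Q, so x^2 + 699 has no rational root and is therefore irreducible over Q (a degree-2 polynomial over a field is irreducible iff it has no root). Hence m_α(x) = x^2 + 699.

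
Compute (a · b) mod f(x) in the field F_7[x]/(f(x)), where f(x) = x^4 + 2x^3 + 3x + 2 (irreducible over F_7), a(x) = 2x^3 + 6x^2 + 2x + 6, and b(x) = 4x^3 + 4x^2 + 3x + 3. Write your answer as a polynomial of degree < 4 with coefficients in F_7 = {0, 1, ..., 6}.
a · b ≡ 6x^3 + 5x^2 + 2x + 6 (mod f(x))

Multiply in F_7[x]: a(x)·b(x) = (2x^3 + 6x^2 + 2x + 6)·(4x^3 + 4x^2 + 3x + 3) = x^6 + 4x^5 + 3x^4 + 6x^2 + 3x + 4. This has degree ≥ 4, so divide by f(x) over F_7: x^6 + 4x^5 + 3x^4 + 6x^2 + 3x + 4 = (x^2 + 2x + 6)·(x^4 + 2x^3 + 3x + 2) + (6x^3 + 5x^2 + 2x + 6). Hence a·b ≡ 6x^3 + 5x^2 + 2x + 6 (mod f). (F_7[x]/(f) is a field with 7^4 = 2401 elements since f is irreducible of degree 4.)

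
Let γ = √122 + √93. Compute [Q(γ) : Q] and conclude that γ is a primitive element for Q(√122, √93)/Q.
[Q(γ) : Q] = 4 (equivalently, Q(γ) = Q(√122, √93))

Obviously Q(γ) ⊆ Q(√122, √93), and [Q(√122, √93):Q] = 4 (since 122, 93 are distinct squarefree integers > 1 with 11346 not a perfect square). To show equality we compute the minimal polynomial of γ. From γ = √122 + √93: γ^2 = 122 + 2√(11346) + 93 = 215 + 2√(11346), so γ^2 - 215 = 2√(11346); squaring, (γ^2 - 215)^2 = 4·11346, i.e. γ^4 - 430γ^2 + 46225 - 45384 = 0, i.e. γ^4 - 430γ^2 + 841 = 0. So γ is a root of x^4 - 430x^2 + 841. This polynomial is irreducible over Q: it has no rational root (each ±√122 ± √93 is irrational), and any factorization into two quadratics over Q would force √(11346) ∈ Q (pairing opposite roots) or √122, √93 ∈ Q (other pairings), all impossible. Hence [Q(γ):Q] = 4 = [Q(√122, √93):Q], so Q(γ) = Q(√122, √93).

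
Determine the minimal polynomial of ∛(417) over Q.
m_α(x) = x^3 - 417

α satisfies α^3 = 417, so x^3 - 417 annihilates α. By the rational root test, a rational root p/q (in lowest terms) of x^3 - 417 would satisfy p^3 = 417 q^3, forcing q = 1 and p^3 = 417; but 417 is not a perfect cube, contradiction. A monic cubic over Q with no rational root is irreducible (any nontrivial factorization would include a linear factor). Hence x^3 - 417 is the minimal polynomial of α, and in particular [Q(α):Q] = 3.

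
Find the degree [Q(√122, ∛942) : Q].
[Q(√122, ∛942) : Q] = 6

Let L = Q(√122, ∛942). Since Q(√122) ⊂ L and [Q(√122):Q] = 2, the tower law gives 2 | [L:Q]. Likewise Q(∛942) ⊂ L with [Q(∛942):Q] = 3 (because 942 is not a perfect cube), so 3 | [L:Q]. As gcd(2,3) = 1, [L:Q] is divisible by 6. Conversely L is generated over Q by √122 and ∛942, so [L:Q] ≤ 2·3 = 6. Therefore [Q(√122, ∛942) : Q] = 6.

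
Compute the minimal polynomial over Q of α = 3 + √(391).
m_α(x) = x^2 - 6x - 382

From α - 3 = √(391), squaring gives (α - 3)^2 = 391, i.e. α^2 - 6α + 9 = 391, so α^2 - 6α - 382 = 0. The discriminant of x^2 - 6x - 382 is (-6)^2 - 4·(-382) = 36 + 1528 = 1564, and 4·(391) is not a perfect square in Q since 391 is squarefree and ≠ 1. Hence x^2 - 6x - 382 is irreducible over Q and is the minimal polynomial of α.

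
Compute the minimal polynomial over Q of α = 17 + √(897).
m_α(x) = x^2 - 34x - 608

From α - 17 = √(897), squaring gives (α - 17)^2 = 897, i.e. α^2 - 34α + 289 = 897, so α^2 - 34α - 608 = 0. The discriminant of x^2 - 34x - 608 is (-34)^2 - 4·(-608) = 1156 + 2432 = 3588, and 4·(897) is not a perfect square in Q since 897 is squarefree and ≠ 1. Hence x^2 - 34x - 608 is irreducible over Q and is the minimal polynomial of α.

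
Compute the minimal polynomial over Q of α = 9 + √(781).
m_α(x) = x^2 - 18x - 700

From α - 9 = √(781), squaring gives (α - 9)^2 = 781, i.e. α^2 - 18α + 81 = 781, so α^2 - 18α - 700 = 0. The discriminant of x^2 - 18x - 700 is (-18)^2 - 4·(-700) = 324 + 2800 = 3124, and 4·(781) is not a perfect square in Q since 781 is squarefree and ≠ 1. Hence x^2 - 18x - 700 is irreducible over Q and is the minimal polynomial of α.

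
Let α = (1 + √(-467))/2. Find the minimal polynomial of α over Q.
m_α(x) = x^2 - x + 117

From 2α - 1 = √(-467), squaring gives (2α - 1)^2 = -467, i.e. 4α^2 - 4α + 1 = -467, so α^2 - α + (1 + 467)/4 = 0. Since -467 ≡ 1 (mod 4), (1 + 467)/4 = 117 ∈ Z. The polynomial x^2 - x + 117 has discriminant 1 - 4·(117) = -467, which is not a perfect square in Q (d = -467 is squarefree and ≠ 1), so x^2 - x + 117 is irreducible over Q. It is the minimal polynomial of α.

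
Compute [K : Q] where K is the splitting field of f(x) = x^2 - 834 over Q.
[K : Q] = 2

f(x) = x^2 - 834 factors as (x - √834)(x + √834). The splitting field is K = Q(√834). Since 834 is squarefree and > 1, it is not a perfect square, so x^2 - 834 is irreducible over Q and [Q(√834) : Q] = 2. Hence [K : Q] = 2.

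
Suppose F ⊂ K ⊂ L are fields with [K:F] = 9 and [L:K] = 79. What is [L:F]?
[L:F] = 711

The tower law says that for any tower of field extensions F ⊂ K ⊂ L with finite degrees, [L:F] = [L:K] · [K:F]. Here this gives [L:F] = 79 · 9 = 711.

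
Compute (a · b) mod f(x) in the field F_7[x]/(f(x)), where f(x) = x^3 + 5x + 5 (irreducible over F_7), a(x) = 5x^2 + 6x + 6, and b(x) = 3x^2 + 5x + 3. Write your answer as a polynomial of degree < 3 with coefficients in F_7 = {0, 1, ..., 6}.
a · b ≡ 2x^2 + 3x + 6 (mod f(x))

Multiply in F_7[x]: a(x)·b(x) = (5x^2 + 6x + 6)·(3x^2 + 5x + 3) = x^4 + x^3 + 6x + 4. This has degree ≥ 3, so divide by f(x) over F_7: x^4 + x^3 + 6x + 4 = (x + 1)·(x^3 + 5x + 5) + (2x^2 + 3x + 6). Hence a·b ≡ 2x^2 + 3x + 6 (mod f). (F_7[x]/(f) is a field with 7^3 = 343 elements since f is irreducible of degree 3.)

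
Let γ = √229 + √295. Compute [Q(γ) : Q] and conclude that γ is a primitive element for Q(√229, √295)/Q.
[Q(γ) : Q] = 4 (equivalently, Q(γ) = Q(√229, √295))

Obviously Q(γ) ⊆ Q(√229, √295), and [Q(√229, √295):Q] = 4 (since 229, 295 are distinct squarefree integers > 1 with 67555 not a perfect square). To show equality we compute the minimal polynomial of γ. From γ = √229 + √295: γ^2 = 229 + 2√(67555) + 295 = 524 + 2√(67555), so γ^2 - 524 = 2√(67555); squaring, (γ^2 - 524)^2 = 4·67555, i.e. γ^4 - 1048γ^2 + 274576 - 270220 = 0, i.e. γ^4 - 1048γ^2 + 4356 = 0. So γ is a root of x^4 - 1048x^2 + 4356. This polynomial is irreducible over Q: it has no rational root (each ±√229 ± √295 is irrational), and any factorization into two quadratics over Q would force √(67555) ∈ Q (pairing opposite roots) or √229, √295 ∈ Q (other pairings), all impossible. Hence [Q(γ):Q] = 4 = [Q(√229, √295):Q], so Q(γ) = Q(√229, √295).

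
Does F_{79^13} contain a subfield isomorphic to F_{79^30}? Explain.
No: F_{79^30} is not a subfield of F_{79^13}

F_{p^m} embeds in F_{p^n} iff m | n. Here 30 ∤ 13 (since 13 = 0·30 + 13 with remainder 13 ≠ 0), so F_{79^30} is not a subfield of F_{79^13}. Equivalently: if it were, the tower law would give 30 = [F_{79^30}:F_79] dividing [F_{79^13}:F_79] = 13, contradiction.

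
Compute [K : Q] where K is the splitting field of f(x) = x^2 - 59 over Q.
[K : Q] = 2

f(x) = x^2 - 59 factors as (x - √59)(x + √59). The splitting field is K = Q(√59). Since 59 is squarefree and > 1, it is not a perfect square, so x^2 - 59 is irreducible over Q and [Q(√59) : Q] = 2. Hence [K : Q] = 2.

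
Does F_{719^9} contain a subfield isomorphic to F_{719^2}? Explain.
No: F_{719^2} is not a subfield of F_{719^9}

F_{p^m} embeds in F_{p^n} iff m | n. Here 2 ∤ 9 (since 9 = 4·2 + 1 with remainder 1 ≠ 0), so F_{719^2} is not a subfield of F_{719^9}. Equivalently: if it were, the tower law would give 2 = [F_{719^2}:F_719] dividing [F_{719^9}:F_719] = 9, contradiction.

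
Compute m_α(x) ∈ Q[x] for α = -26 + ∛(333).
m_α(x) = x^3 + 78x^2 + 2028x + 17243

Set β = α + 26 = ∛(333), so β^3 = 333. Then (α + 26)^3 - 333 = 0, i.e. α is a root of g(x) = (x + 26)^3 - 333 = x^3 + 78x^2 + 2028x + 17243. Since g(x) = h(x + 26) where h(x) = x^3 - 333, and h is irreducible over Q (because 333 is not a perfect cube, so h has no rational root, and a monic cubic with no rational root is irreducible), g is also irreducible (irreducibility is preserved under the substitution x → x + 26). Hence m_α(x) = x^3 + 78x^2 + 2028x + 17243.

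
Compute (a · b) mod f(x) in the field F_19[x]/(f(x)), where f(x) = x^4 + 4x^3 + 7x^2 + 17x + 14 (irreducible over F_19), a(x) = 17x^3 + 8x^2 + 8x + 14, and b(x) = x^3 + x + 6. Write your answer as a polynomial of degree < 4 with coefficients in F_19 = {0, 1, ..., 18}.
a · b ≡ 13x^3 + 6x^2 + 16x + 16 (mod f(x))

Multiply in F_19[x]: a(x)·b(x) = (17x^3 + 8x^2 + 8x + 14)·(x^3 + x + 6) = 17x^6 + 8x^5 + 6x^4 + 10x^3 + 18x^2 + 5x + 8. This has degree ≥ 4, so divide by f(x) over F_19: 17x^6 + 8x^5 + 6x^4 + 10x^3 + 18x^2 + 5x + 8 = (17x^2 + 16x + 13)·(x^4 + 4x^3 + 7x^2 + 17x + 14) + (13x^3 + 6x^2 + 16x + 16). Hence a·b ≡ 13x^3 + 6x^2 + 16x + 16 (mod f). (F_19[x]/(f) is a field with 19^4 = 130321 elements since f is irreducible of degree 4.)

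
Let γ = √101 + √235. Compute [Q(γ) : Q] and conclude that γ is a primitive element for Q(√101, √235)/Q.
[Q(γ) : Q] = 4 (equivalently, Q(γ) = Q(√101, √235))

Obviously Q(γ) ⊆ Q(√101, √235), and [Q(√101, √235):Q] = 4 (since 101, 235 are distinct squarefree integers > 1 with 23735 not a perfect square). To show equality we compute the minimal polynomial of γ. From γ = √101 + √235: γ^2 = 101 + 2√(23735) + 235 = 336 + 2√(23735), so γ^2 - 336 = 2√(23735); squaring, (γ^2 - 336)^2 = 4·23735, i.e. γ^4 - 672γ^2 + 112896 - 94940 = 0, i.e. γ^4 - 672γ^2 + 17956 = 0. So γ is a root of x^4 - 672x^2 + 17956. This polynomial is irreducible over Q: it has no rational root (each ±√101 ± √235 is irrational), and any factorization into two quadratics over Q would force √(23735) ∈ Q (pairing opposite roots) or √101, √235 ∈ Q (other pairings), all impossible. Hence [Q(γ):Q] = 4 = [Q(√101, √235):Q], so Q(γ) = Q(√101, √235).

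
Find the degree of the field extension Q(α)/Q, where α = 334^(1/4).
[Q(α):Q] = 4

α is a root of x^4 - 334. By Eisenstein's criterion at the prime p = 2 (which divides the constant term 334 but p^2 = 4 does not, since 334 is squarefree), x^4 - 334 is irreducible over Q. Hence [Q(α):Q] = 4.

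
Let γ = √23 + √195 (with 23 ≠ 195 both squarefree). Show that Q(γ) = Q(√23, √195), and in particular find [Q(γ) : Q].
[Q(γ) : Q] = 4 (equivalently, Q(γ) = Q(√23, √195))

Obviously Q(γ) ⊆ Q(√23, √195), and [Q(√23, √195):Q] = 4 (since 23, 195 are distinct squarefree integers > 1 with 4485 not a perfect square). To show equality we compute the minimal polynomial of γ. From γ = √23 + √195: γ^2 = 23 + 2√(4485) + 195 = 218 + 2√(4485), so γ^2 - 218 = 2√(4485); squaring, (γ^2 - 218)^2 = 4·4485, i.e. γ^4 - 436γ^2 + 47524 - 17940 = 0, i.e. γ^4 - 436γ^2 + 29584 = 0. So γ is a root of x^4 - 436x^2 + 29584. This polynomial is irreducible over Q: it has no rational root (each ±√23 ± √195 is irrational), and any factorization into two quadratics over Q would force √(4485) ∈ Q (pairing opposite roots) or √23, √195 ∈ Q (other pairings), all impossible. Hence [Q(γ):Q] = 4 = [Q(√23, √195):Q], so Q(γ) = Q(√23, √195).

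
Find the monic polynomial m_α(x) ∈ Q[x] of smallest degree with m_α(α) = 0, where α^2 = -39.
m_α(x) = x^2 + 39

α satisfies α^2 + 39 = 0, so x^2 + 39 annihilates α. Since d = -39 is squarefree and ≠ 1, it is not a perfect square in Q, so x^2 + 39 has no rational root and is therefore irreducible over Q (a degree-2 polynomial over a field is irreducible iff it has no root). Hence m_α(x) = x^2 + 39.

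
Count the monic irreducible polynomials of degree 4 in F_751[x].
There are 79524141000 monic irreducible polynomials of degree 4 over F_751

Each element of F_{751^4} that lies in no proper subfield is a root of exactly one monic irreducible of degree 4 over F_751, and each such polynomial has 4 distinct roots in F_{751^4}. By Möbius inversion the count is N_751(4) = (1/4) Σ_{d|4} μ(4/d) · 751^d = (1/4)(μ(4)·751^1 + μ(2)·751^2 + μ(1)·751^4) = 318096564000/4 = 79524141000.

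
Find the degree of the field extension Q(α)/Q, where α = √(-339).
[Q(α):Q] = 2

[Q(α):Q] equals the degree of the minimal polynomial of α. Here α^2 = -339 and x^2 + 339 is irreducible (d = -339 is squarefree, ≠ 1, hence not a square), so deg(m_α) = 2. Thus [Q(α):Q] = 2.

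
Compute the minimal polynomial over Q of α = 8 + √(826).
m_α(x) = x^2 - 16x - 762

From α - 8 = √(826), squaring gives (α - 8)^2 = 826, i.e. α^2 - 16α + 64 = 826, so α^2 - 16α - 762 = 0. The discriminant of x^2 - 16x - 762 is (-16)^2 - 4·(-762) = 256 + 3048 = 3304, and 4·(826) is not a perfect square in Q since 826 is squarefree and ≠ 1. Hence x^2 - 16x - 762 is irreducible over Q and is the minimal polynomial of α.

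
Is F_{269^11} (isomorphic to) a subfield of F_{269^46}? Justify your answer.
No: F_{269^11} is not a subfield of F_{269^46}

F_{p^m} embeds in F_{p^n} iff m | n. Here 11 ∤ 46 (since 46 = 4·11 + 2 with remainder 2 ≠ 0), so F_{269^11} is not a subfield of F_{269^46}. Equivalently: if it were, the tower law would give 11 = [F_{269^11}:F_269] dividing [F_{269^46}:F_269] = 46, contradiction.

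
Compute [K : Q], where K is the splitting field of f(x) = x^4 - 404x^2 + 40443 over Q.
[K : Q] = 4

Solving the quadratic in x^2: x^2 = (404 ± √(404^2 - 4·40443))/2 = (404 ± √1444)/2 = (404 ± 38)/2, giving x^2 = 183 or x^2 = 221. So f(x) = (x^2 - 183)(x^2 - 221) and the roots of f are ±√183, ±√221. Hence the splitting field is K = Q(√183, √221). Since 183 and 221 are distinct squarefree integers > 1, their product 40443 is not a perfect square, so √221 ∉ Q(√183). By the tower law [K:Q] = [Q(√183,√221):Q(√183)] · [Q(√183):Q] = 2 · 2 = 4.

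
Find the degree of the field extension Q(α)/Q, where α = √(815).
[Q(α):Q] = 2

[Q(α):Q] equals the degree of the minimal polynomial of α. Here α^2 = 815 and x^2 - 815 is irreducible (d = 815 is squarefree, ≠ 1, hence not a square), so deg(m_α) = 2. Thus [Q(α):Q] = 2.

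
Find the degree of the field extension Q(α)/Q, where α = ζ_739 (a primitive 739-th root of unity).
[Q(α):Q] = 738

The minimal polynomial of ζ_739 over Q is the 739-th cyclotomic polynomial Φ_739(x), which is irreducible over Q and has degree φ(739) = 738. Hence [Q(α):Q] = φ(739) = 738.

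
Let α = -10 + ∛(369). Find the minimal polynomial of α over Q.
m_α(x) = x^3 + 30x^2 + 300x + 631

Set β = α + 10 = ∛(369), so β^3 = 369. Then (α + 10)^3 - 369 = 0, i.e. α is a root of g(x) = (x + 10)^3 - 369 = x^3 + 30x^2 + 300x + 631. Since g(x) = h(x + 10) where h(x) = x^3 - 369, and h is irreducible over Q (because 369 is not a perfect cube, so h has no rational root, and a monic cubic with no rational root is irreducible), g is also irreducible (irreducibility is preserved under the substitution x → x + 10). Hence m_α(x) = x^3 + 30x^2 + 300x + 631.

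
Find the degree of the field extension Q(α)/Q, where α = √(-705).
[Q(α):Q] = 2

[Q(α):Q] equals the degree of the minimal polynomial of α. Here α^2 = -705 and x^2 + 705 is irreducible (d = -705 is squarefree, ≠ 1, hence not a square), so deg(m_α) = 2. Thus [Q(α):Q] = 2.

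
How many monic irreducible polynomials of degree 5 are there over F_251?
There are 199250125200 monic irreducible polynomials of degree 5 over F_251

Each element of F_{251^5} that lies in no proper subfield is a root of exactly one monic irreducible of degree 5 over F_251, and each such polynomial has 5 distinct roots in F_{251^5}. By Möbius inversion the count is N_251(5) = (1/5) Σ_{d|5} μ(5/d) · 251^d = (1/5)(μ(5)·251^1 + μ(1)·251^5) = 996250626000/5 = 199250125200.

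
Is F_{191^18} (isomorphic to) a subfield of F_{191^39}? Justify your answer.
No: F_{191^18} is not a subfield of F_{191^39}

F_{p^m} embeds in F_{p^n} iff m | n. Here 18 ∤ 39 (since 39 = 2·18 + 3 with remainder 3 ≠ 0), so F_{191^18} is not a subfield of F_{191^39}. Equivalently: if it were, the tower law would give 18 = [F_{191^18}:F_191] dividing [F_{191^39}:F_191] = 39, contradiction.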